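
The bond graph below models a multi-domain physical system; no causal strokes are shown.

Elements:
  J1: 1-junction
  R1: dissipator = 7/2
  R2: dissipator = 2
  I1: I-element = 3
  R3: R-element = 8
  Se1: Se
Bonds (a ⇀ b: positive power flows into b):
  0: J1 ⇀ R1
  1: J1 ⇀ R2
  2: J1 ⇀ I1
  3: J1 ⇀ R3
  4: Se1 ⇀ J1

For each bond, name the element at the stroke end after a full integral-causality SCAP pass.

bond 0 |J1
bond 1 |J1
bond 2 |I1
bond 3 |J1
bond 4 |J1

β4 stroke at J1  (Se1 (Se) sets effort on bond)
β2 stroke at I1  (prefer integral on I1)
β0 stroke at J1  (J1: bond 2 brought flow, rest push out)
β1 stroke at J1  (J1 flow already set via bond 2)
β3 stroke at J1  (J1: bond 2 brought flow, rest push out)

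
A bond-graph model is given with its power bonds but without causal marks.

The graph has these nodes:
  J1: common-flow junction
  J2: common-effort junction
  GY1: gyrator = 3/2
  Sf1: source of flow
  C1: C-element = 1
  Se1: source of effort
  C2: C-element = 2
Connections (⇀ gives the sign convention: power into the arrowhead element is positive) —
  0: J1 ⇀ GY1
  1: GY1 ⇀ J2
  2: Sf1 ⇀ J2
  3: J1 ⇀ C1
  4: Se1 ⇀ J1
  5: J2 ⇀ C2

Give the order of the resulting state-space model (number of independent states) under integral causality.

2  (C1, C2 all integral)

b2 stroke at Sf1  (Sf1 fixes flow; stroke at Sf1)
b4 stroke at J1  (Se1 fixes effort; stroke away)
b3 stroke at J1  (prefer integral on C1)
b0 stroke at GY1  (J1: last free bond brings flow in)
b1 stroke at GY1  (through GY1, causality inverts; strokes same side of GY1)
b5 stroke at J2  (closing 0-jn rule on J2)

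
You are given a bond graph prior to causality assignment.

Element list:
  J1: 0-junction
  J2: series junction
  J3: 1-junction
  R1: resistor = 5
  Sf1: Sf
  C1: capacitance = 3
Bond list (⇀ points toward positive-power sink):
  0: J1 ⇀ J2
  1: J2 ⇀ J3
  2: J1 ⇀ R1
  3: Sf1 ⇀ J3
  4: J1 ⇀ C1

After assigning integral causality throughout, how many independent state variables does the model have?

bond 3 stroke at Sf1  (Sf1 fixes flow; stroke at Sf1)
bond 1 stroke at J3  (J3: bond 3 brought flow, rest push out)
bond 0 stroke at J2  (1-jn J2 has f-setter on 1)
bond 4 stroke at J1  (C1 outputs effort q/C1)
bond 2 stroke at R1  (J1: bond 4 brought effort, rest push out)

1  (C1 all integral)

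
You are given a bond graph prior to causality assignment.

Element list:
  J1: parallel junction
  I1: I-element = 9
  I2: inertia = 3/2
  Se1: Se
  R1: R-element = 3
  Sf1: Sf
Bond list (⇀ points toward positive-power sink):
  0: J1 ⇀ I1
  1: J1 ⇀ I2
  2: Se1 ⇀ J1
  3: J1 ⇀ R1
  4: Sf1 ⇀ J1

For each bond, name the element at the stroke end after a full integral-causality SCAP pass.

β0 stroke at I1
β1 stroke at I2
β2 stroke at J1
β3 stroke at R1
β4 stroke at Sf1

#2 →J1  (Se1 (Se) sets effort on bond)
#4 →Sf1  (Sf1: flow source, stroke at near end)
#0 →I1  (common-e at J1 fixed by 2)
#1 →I2  (common-e at J1 fixed by 2)
#3 →R1  (common-e at J1 fixed by 2)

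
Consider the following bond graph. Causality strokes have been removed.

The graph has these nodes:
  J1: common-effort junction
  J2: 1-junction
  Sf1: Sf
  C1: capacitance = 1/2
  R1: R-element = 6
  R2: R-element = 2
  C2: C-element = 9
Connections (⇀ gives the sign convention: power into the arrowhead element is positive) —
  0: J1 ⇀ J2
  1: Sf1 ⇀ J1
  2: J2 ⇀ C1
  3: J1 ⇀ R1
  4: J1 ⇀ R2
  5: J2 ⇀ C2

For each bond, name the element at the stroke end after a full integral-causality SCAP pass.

bond 0 |J1
bond 1 |Sf1
bond 2 |J2
bond 3 |R1
bond 4 |R2
bond 5 |J2

#1 |Sf1  (source Sf1 imposes f)
#2 |J2  (C1: C, integral causality)
#5 |J2  (C2 outputs effort q/C2)
#0 |J1  (closing 1-jn rule on J2)
#3 |R1  (common-e at J1 fixed by 0)
#4 |R2  (J1 effort already set via bond 0)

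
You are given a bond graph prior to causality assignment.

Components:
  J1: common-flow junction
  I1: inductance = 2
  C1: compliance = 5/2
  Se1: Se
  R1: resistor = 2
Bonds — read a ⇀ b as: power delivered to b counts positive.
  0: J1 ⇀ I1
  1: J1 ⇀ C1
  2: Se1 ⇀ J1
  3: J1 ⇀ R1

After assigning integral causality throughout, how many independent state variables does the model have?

bond 2 stroke→J1  (Se1: effort source, stroke at far end)
bond 0 stroke→I1  (I1 integral (f out))
bond 1 stroke→J1  (1-jn J1 has f-setter on 0)
bond 3 stroke→J1  (J1 flow already set via bond 0)

2  (C1, I1 all integral)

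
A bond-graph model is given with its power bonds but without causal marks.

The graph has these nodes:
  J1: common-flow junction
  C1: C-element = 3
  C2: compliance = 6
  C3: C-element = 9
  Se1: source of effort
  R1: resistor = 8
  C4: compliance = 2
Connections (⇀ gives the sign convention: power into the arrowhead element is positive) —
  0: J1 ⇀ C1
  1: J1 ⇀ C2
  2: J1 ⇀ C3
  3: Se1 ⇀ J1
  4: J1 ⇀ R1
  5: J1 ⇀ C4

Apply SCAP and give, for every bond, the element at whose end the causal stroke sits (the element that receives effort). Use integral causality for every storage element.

b3 →J1  (Se1 fixes effort; stroke away)
b0 →J1  (C1 integral (e out))
b1 →J1  (C2: C, integral causality)
b2 →J1  (C3 integral (e out))
b5 →J1  (prefer integral on C4)
b4 →R1  (J1 needs exactly one f-in)

β0 →J1
β1 →J1
β2 →J1
β3 →J1
β4 →R1
β5 →J1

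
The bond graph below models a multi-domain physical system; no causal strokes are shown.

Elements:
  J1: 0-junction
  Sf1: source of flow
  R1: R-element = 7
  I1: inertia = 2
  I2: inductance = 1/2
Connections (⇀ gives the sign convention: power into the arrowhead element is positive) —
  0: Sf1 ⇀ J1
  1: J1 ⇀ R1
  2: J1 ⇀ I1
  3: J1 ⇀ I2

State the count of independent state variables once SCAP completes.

b0 stroke at Sf1  (source Sf1 imposes f)
b2 stroke at I1  (I1 outputs flow p/I1)
b3 stroke at I2  (I2: I, integral causality)
b1 stroke at J1  (only one effort-in slot at J1)

2  (I1, I2 all integral)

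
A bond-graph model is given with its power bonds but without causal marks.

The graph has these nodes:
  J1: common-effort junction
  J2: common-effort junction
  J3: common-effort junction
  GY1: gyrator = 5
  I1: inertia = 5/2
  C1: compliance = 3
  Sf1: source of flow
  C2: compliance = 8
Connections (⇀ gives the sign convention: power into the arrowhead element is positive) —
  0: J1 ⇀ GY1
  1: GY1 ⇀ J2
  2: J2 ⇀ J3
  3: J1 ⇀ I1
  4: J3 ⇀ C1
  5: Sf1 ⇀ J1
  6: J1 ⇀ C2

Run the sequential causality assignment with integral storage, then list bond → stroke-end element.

b5 stroke→Sf1  (Sf1 (Sf) sets flow on bond)
b3 stroke→I1  (prefer integral on I1)
b4 stroke→J3  (prefer integral on C1)
b2 stroke→J2  (0-jn J3 has e-setter on 4)
b1 stroke→GY1  (J2: bond 2 brought effort, rest push out)
b0 stroke→GY1  (GY GY1: same side as bond 1)
b6 stroke→J1  (closing 0-jn rule on J1)

b0 stroke→GY1
b1 stroke→GY1
b2 stroke→J2
b3 stroke→I1
b4 stroke→J3
b5 stroke→Sf1
b6 stroke→J1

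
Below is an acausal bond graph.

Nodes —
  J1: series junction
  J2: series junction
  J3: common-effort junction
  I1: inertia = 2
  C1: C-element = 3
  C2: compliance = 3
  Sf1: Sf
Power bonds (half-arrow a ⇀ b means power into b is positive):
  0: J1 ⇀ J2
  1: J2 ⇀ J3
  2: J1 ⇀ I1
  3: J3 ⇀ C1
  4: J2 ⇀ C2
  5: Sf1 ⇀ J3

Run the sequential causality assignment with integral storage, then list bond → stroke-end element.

b5 →Sf1  (source Sf1 imposes f)
b2 →I1  (I1: I, integral causality)
b0 →J1  (J1: bond 2 brought flow, rest push out)
b1 →J2  (common-f at J2 fixed by 0)
b4 →J2  (J2 flow already set via bond 0)
b3 →J3  (J3: last free bond brings effort in)

#0 stroke→J1
#1 stroke→J2
#2 stroke→I1
#3 stroke→J3
#4 stroke→J2
#5 stroke→Sf1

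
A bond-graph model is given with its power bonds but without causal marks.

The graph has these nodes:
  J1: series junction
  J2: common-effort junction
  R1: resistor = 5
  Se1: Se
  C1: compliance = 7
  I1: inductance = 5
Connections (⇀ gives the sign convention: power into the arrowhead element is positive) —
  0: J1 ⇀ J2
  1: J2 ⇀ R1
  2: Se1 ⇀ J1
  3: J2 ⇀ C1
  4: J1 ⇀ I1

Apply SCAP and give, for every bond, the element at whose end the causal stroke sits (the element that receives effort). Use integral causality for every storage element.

#2 →J1  (Se1 (Se) sets effort on bond)
#3 →J2  (C1 integral (e out))
#0 →J1  (J2: bond 3 brought effort, rest push out)
#1 →R1  (J2: bond 3 brought effort, rest push out)
#4 →I1  (J1: last free bond brings flow in)

#0 →J1
#1 →R1
#2 →J1
#3 →J2
#4 →I1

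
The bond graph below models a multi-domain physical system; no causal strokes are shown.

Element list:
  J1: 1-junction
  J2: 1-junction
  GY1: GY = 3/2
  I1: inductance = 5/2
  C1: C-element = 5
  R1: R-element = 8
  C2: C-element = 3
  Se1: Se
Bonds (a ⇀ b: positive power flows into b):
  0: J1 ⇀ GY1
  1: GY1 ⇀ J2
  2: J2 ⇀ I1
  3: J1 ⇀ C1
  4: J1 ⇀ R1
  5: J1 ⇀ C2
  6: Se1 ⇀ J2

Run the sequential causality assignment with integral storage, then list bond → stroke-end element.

β6 stroke at J2  (source Se1 imposes e)
β2 stroke at I1  (prefer integral on I1)
β1 stroke at J2  (1-jn J2 has f-setter on 2)
β0 stroke at J1  (GY GY1: same side as bond 1)
β3 stroke at J1  (C1 integral (e out))
β5 stroke at J1  (prefer integral on C2)
β4 stroke at R1  (closing 1-jn rule on J1)

#0 stroke at J1
#1 stroke at J2
#2 stroke at I1
#3 stroke at J1
#4 stroke at R1
#5 stroke at J1
#6 stroke at J2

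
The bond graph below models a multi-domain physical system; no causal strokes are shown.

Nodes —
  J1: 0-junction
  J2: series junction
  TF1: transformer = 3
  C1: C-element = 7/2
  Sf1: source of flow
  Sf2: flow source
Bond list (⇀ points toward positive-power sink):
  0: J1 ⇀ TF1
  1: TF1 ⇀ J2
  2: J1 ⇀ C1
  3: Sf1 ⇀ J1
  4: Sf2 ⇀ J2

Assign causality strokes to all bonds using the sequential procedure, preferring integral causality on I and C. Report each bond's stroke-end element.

bond 0 →TF1
bond 1 →J2
bond 2 →J1
bond 3 →Sf1
bond 4 →Sf2

b3 stroke at Sf1  (Sf1 fixes flow; stroke at Sf1)
b4 stroke at Sf2  (Sf2: flow source, stroke at near end)
b1 stroke at J2  (1-jn J2 has f-setter on 4)
b0 stroke at TF1  (TF1 one-in-one-out from 1)
b2 stroke at J1  (J1: last free bond brings effort in)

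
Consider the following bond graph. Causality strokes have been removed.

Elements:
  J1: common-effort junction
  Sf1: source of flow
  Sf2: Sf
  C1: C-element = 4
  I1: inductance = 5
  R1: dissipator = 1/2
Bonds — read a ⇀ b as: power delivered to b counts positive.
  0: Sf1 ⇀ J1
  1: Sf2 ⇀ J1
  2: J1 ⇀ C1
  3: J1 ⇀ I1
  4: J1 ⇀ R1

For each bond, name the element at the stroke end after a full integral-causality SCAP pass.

#0 stroke→Sf1  (Sf1 (Sf) sets flow on bond)
#1 stroke→Sf2  (Sf2: flow source, stroke at near end)
#2 stroke→J1  (C1 outputs effort q/C1)
#3 stroke→I1  (common-e at J1 fixed by 2)
#4 stroke→R1  (J1 effort already set via bond 2)

bond 0 |Sf1
bond 1 |Sf2
bond 2 |J1
bond 3 |I1
bond 4 |R1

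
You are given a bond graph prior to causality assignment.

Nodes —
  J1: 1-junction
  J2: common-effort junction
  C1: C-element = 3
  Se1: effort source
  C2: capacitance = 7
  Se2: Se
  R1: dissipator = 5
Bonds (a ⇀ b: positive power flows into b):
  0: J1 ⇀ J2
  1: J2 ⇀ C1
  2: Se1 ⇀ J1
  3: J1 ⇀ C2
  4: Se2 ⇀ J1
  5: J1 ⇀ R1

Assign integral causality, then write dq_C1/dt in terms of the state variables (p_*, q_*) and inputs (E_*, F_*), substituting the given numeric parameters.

dq_C1/dt = E_Se1/5 + E_Se2/5 - q_C1/15 - q_C2/35

#2 |J1  (Se1 (Se) sets effort on bond)
#4 |J1  (source Se2 imposes e)
#1 |J2  (C1: C, integral causality)
#0 |J1  (J2: bond 1 brought effort, rest push out)
#3 |J1  (C2 integral (e out))
#5 |R1  (closing 1-jn rule on J1)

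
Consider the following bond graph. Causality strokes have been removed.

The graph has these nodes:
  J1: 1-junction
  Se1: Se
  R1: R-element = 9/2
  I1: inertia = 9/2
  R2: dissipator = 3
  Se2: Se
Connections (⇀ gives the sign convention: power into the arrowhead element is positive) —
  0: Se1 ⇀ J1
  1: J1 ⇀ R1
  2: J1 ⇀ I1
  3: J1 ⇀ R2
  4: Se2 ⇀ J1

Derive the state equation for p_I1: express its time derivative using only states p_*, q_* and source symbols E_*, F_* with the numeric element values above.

dp_I1/dt = E_Se1 + E_Se2 - 5*p_I1/3

β0 stroke at J1  (Se1 fixes effort; stroke away)
β4 stroke at J1  (Se2 fixes effort; stroke away)
β2 stroke at I1  (I1 outputs flow p/I1)
β1 stroke at J1  (J1: bond 2 brought flow, rest push out)
β3 stroke at J1  (J1: bond 2 brought flow, rest push out)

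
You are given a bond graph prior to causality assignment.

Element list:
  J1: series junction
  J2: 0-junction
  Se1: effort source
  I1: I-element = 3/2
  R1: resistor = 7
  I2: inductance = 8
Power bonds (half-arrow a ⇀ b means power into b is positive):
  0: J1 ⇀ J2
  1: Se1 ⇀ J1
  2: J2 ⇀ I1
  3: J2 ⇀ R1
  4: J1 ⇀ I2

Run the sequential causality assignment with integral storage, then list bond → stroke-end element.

β0 →J1
β1 →J1
β2 →I1
β3 →J2
β4 →I2

bond 1 stroke at J1  (Se1 (Se) sets effort on bond)
bond 2 stroke at I1  (prefer integral on I1)
bond 4 stroke at I2  (I2 outputs flow p/I2)
bond 0 stroke at J1  (J1 flow already set via bond 4)
bond 3 stroke at J2  (only one effort-in slot at J2)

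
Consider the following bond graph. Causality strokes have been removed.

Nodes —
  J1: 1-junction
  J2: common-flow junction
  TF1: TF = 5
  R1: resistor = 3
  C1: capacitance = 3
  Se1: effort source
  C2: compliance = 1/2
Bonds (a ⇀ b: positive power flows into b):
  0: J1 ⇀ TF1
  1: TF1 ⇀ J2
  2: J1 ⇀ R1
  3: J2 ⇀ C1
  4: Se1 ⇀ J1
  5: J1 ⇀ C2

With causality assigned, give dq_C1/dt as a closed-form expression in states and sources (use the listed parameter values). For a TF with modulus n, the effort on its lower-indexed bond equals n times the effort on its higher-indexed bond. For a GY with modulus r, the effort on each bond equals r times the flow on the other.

#4 stroke→J1  (Se1 (Se) sets effort on bond)
#3 stroke→J2  (C1 integral (e out))
#1 stroke→TF1  (closing 1-jn rule on J2)
#0 stroke→J1  (through TF1, causality passes straight; one stroke at TF1)
#5 stroke→J1  (C2 outputs effort q/C2)
#2 stroke→R1  (closing 1-jn rule on J1)

dq_C1/dt = 5*E_Se1/3 - 25*q_C1/9 - 10*q_C2/3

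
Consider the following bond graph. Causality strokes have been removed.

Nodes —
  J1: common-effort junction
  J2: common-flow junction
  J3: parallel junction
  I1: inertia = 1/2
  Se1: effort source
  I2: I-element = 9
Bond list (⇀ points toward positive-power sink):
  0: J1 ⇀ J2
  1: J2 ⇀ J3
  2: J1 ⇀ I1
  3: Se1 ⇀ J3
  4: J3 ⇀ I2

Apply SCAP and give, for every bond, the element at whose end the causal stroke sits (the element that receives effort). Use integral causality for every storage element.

bond 3 →J3  (Se1: effort source, stroke at far end)
bond 1 →J2  (J3: bond 3 brought effort, rest push out)
bond 4 →I2  (common-e at J3 fixed by 3)
bond 0 →J1  (closing 1-jn rule on J2)
bond 2 →I1  (J1: bond 0 brought effort, rest push out)

bond 0 →J1
bond 1 →J2
bond 2 →I1
bond 3 →J3
bond 4 →I2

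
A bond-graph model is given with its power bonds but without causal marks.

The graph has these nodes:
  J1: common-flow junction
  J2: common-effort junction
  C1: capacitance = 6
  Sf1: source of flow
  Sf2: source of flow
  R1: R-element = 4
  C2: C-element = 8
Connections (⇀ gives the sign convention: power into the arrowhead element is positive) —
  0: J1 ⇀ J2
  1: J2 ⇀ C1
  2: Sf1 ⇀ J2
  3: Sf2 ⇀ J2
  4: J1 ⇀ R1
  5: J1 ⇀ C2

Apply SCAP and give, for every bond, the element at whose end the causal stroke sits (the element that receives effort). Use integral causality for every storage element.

β2 |Sf1  (Sf1 fixes flow; stroke at Sf1)
β3 |Sf2  (source Sf2 imposes f)
β1 |J2  (C1 integral (e out))
β0 |J1  (0-jn J2 has e-setter on 1)
β5 |J1  (C2: C, integral causality)
β4 |R1  (closing 1-jn rule on J1)

bond 0 stroke→J1
bond 1 stroke→J2
bond 2 stroke→Sf1
bond 3 stroke→Sf2
bond 4 stroke→R1
bond 5 stroke→J1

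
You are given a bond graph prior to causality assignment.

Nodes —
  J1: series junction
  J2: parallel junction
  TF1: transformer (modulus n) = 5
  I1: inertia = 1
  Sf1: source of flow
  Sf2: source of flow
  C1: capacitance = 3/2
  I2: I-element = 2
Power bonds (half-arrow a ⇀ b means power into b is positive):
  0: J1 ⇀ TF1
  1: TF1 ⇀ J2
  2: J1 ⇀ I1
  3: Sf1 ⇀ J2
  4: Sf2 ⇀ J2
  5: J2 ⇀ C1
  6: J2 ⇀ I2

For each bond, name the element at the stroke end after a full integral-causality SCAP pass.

bond 0 stroke→J1
bond 1 stroke→TF1
bond 2 stroke→I1
bond 3 stroke→Sf1
bond 4 stroke→Sf2
bond 5 stroke→J2
bond 6 stroke→I2

β3 →Sf1  (Sf1: flow source, stroke at near end)
β4 →Sf2  (Sf2: flow source, stroke at near end)
β2 →I1  (I1: I, integral causality)
β0 →J1  (common-f at J1 fixed by 2)
β1 →TF1  (through TF1, causality passes straight; one stroke at TF1)
β5 →J2  (prefer integral on C1)
β6 →I2  (J2: bond 5 brought effort, rest push out)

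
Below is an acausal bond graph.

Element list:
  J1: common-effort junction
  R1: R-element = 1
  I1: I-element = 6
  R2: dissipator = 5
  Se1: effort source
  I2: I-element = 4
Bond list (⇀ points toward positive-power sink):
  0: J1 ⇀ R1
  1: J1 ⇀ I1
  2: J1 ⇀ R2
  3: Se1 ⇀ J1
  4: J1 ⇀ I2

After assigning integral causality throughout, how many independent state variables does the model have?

2  (I1, I2 all integral)

#3 stroke→J1  (Se1 fixes effort; stroke away)
#0 stroke→R1  (0-jn J1 has e-setter on 3)
#1 stroke→I1  (0-jn J1 has e-setter on 3)
#2 stroke→R2  (0-jn J1 has e-setter on 3)
#4 stroke→I2  (common-e at J1 fixed by 3)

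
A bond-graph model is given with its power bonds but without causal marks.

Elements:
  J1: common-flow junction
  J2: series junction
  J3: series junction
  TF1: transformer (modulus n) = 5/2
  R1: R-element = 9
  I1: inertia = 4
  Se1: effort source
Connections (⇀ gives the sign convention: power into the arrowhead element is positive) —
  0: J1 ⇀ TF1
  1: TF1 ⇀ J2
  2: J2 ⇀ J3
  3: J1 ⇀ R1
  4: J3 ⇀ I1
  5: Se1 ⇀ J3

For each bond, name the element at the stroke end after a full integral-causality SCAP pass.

#0 stroke→TF1
#1 stroke→J2
#2 stroke→J3
#3 stroke→J1
#4 stroke→I1
#5 stroke→J3

b5 stroke→J3  (Se1 (Se) sets effort on bond)
b4 stroke→I1  (prefer integral on I1)
b2 stroke→J3  (1-jn J3 has f-setter on 4)
b1 stroke→J2  (common-f at J2 fixed by 2)
b0 stroke→TF1  (through TF1, causality passes straight; one stroke at TF1)
b3 stroke→J1  (J1 flow already set via bond 0)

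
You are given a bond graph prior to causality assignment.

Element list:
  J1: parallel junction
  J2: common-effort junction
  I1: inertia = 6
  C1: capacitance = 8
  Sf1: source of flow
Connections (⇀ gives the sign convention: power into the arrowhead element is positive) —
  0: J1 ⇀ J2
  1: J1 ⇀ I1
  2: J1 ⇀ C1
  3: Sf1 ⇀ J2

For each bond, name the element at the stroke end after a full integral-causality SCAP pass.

β0 |J2
β1 |I1
β2 |J1
β3 |Sf1

#3 stroke at Sf1  (Sf1 fixes flow; stroke at Sf1)
#0 stroke at J2  (J2: last free bond brings effort in)
#1 stroke at I1  (I1: I, integral causality)
#2 stroke at J1  (only one effort-in slot at J1)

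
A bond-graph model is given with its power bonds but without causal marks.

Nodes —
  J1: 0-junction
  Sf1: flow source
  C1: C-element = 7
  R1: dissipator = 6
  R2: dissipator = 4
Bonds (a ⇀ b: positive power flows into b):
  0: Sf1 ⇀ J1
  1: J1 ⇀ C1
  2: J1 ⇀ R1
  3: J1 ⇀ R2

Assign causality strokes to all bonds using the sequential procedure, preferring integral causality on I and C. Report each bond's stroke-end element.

β0 stroke at Sf1  (source Sf1 imposes f)
β1 stroke at J1  (C1 outputs effort q/C1)
β2 stroke at R1  (J1: bond 1 brought effort, rest push out)
β3 stroke at R2  (common-e at J1 fixed by 1)

#0 →Sf1
#1 →J1
#2 →R1
#3 →R2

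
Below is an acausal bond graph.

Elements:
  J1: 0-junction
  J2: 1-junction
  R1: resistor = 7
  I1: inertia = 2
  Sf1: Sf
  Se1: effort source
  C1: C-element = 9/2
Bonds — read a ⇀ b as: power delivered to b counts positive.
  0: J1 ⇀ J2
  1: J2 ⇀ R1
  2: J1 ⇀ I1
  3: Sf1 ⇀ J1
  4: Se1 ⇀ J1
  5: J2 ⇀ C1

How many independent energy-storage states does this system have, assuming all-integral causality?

2  (C1, I1 all integral)

b3 stroke→Sf1  (source Sf1 imposes f)
b4 stroke→J1  (Se1: effort source, stroke at far end)
b0 stroke→J2  (J1: bond 4 brought effort, rest push out)
b2 stroke→I1  (common-e at J1 fixed by 4)
b5 stroke→J2  (C1 integral (e out))
b1 stroke→R1  (only one flow-in slot at J2)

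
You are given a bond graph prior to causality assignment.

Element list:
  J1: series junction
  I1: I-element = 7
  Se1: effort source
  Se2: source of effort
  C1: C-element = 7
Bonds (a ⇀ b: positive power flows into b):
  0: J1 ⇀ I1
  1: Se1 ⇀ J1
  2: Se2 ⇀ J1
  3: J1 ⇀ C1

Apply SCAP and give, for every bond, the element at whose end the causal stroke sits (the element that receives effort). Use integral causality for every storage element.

β0 |I1
β1 |J1
β2 |J1
β3 |J1

bond 1 stroke at J1  (Se1 (Se) sets effort on bond)
bond 2 stroke at J1  (source Se2 imposes e)
bond 0 stroke at I1  (prefer integral on I1)
bond 3 stroke at J1  (J1: bond 0 brought flow, rest push out)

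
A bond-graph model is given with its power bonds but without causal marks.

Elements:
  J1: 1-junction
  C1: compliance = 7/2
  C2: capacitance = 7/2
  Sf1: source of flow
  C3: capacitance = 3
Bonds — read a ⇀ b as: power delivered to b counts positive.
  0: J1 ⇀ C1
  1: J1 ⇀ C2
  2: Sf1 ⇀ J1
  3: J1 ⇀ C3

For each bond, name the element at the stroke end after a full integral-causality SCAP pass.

#0 stroke→J1
#1 stroke→J1
#2 stroke→Sf1
#3 stroke→J1

b2 stroke→Sf1  (Sf1 (Sf) sets flow on bond)
b0 stroke→J1  (J1 flow already set via bond 2)
b1 stroke→J1  (1-jn J1 has f-setter on 2)
b3 stroke→J1  (1-jn J1 has f-setter on 2)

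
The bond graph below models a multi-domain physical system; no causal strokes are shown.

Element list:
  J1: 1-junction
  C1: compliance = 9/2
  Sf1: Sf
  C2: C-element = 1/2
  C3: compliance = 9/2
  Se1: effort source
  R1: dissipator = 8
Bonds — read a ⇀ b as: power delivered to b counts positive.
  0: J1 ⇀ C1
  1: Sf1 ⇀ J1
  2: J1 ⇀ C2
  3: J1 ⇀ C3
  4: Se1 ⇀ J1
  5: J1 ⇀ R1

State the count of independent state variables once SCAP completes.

bond 1 stroke→Sf1  (source Sf1 imposes f)
bond 4 stroke→J1  (Se1 fixes effort; stroke away)
bond 0 stroke→J1  (1-jn J1 has f-setter on 1)
bond 2 stroke→J1  (1-jn J1 has f-setter on 1)
bond 3 stroke→J1  (1-jn J1 has f-setter on 1)
bond 5 stroke→J1  (common-f at J1 fixed by 1)

3  (C1, C2, C3 all integral)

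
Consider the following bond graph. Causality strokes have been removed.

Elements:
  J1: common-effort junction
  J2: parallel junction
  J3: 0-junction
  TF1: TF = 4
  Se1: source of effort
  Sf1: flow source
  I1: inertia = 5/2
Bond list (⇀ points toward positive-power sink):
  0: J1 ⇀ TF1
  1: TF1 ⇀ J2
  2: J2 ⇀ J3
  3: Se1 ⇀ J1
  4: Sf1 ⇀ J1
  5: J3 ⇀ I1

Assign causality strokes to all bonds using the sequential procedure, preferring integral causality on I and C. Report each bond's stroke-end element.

#0 |TF1
#1 |J2
#2 |J3
#3 |J1
#4 |Sf1
#5 |I1

β3 stroke at J1  (Se1 fixes effort; stroke away)
β4 stroke at Sf1  (Sf1 fixes flow; stroke at Sf1)
β0 stroke at TF1  (common-e at J1 fixed by 3)
β1 stroke at J2  (TF TF1: opposite of bond 0)
β2 stroke at J3  (common-e at J2 fixed by 1)
β5 stroke at I1  (0-jn J3 has e-setter on 2)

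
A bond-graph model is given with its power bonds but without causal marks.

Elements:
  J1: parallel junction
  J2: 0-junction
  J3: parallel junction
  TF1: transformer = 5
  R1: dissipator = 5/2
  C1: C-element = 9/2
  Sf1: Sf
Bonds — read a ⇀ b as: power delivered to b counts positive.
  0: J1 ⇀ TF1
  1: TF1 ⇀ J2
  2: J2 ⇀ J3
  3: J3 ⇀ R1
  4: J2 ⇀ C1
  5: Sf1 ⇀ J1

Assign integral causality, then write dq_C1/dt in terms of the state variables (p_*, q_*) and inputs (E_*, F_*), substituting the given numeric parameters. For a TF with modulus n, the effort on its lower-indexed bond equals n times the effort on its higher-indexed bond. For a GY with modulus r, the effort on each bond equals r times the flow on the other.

bond 5 |Sf1  (Sf1 fixes flow; stroke at Sf1)
bond 0 |J1  (J1: last free bond brings effort in)
bond 1 |TF1  (through TF1, causality passes straight; one stroke at TF1)
bond 4 |J2  (C1 outputs effort q/C1)
bond 2 |J3  (J2: bond 4 brought effort, rest push out)
bond 3 |R1  (0-jn J3 has e-setter on 2)

dq_C1/dt = 5*F_Sf1 - 4*q_C1/45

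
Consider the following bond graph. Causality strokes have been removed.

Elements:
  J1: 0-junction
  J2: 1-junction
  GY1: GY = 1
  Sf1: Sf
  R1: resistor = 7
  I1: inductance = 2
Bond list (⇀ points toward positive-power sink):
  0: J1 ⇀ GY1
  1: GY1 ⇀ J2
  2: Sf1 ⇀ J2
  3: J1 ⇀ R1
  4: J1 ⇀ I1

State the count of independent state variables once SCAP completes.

β2 |Sf1  (source Sf1 imposes f)
β1 |J2  (common-f at J2 fixed by 2)
β0 |J1  (GY1 both-in/both-out from 1)
β3 |R1  (common-e at J1 fixed by 0)
β4 |I1  (J1 effort already set via bond 0)

1  (I1 all integral)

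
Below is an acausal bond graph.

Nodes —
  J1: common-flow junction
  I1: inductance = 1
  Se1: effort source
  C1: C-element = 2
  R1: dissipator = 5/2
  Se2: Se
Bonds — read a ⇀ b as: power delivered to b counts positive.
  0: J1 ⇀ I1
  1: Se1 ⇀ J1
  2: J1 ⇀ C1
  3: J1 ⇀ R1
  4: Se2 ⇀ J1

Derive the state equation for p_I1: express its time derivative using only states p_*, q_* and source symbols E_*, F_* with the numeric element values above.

dp_I1/dt = E_Se1 + E_Se2 - 5*p_I1/2 - q_C1/2

β1 stroke at J1  (Se1 fixes effort; stroke away)
β4 stroke at J1  (Se2: effort source, stroke at far end)
β0 stroke at I1  (prefer integral on I1)
β2 stroke at J1  (common-f at J1 fixed by 0)
β3 stroke at J1  (1-jn J1 has f-setter on 0)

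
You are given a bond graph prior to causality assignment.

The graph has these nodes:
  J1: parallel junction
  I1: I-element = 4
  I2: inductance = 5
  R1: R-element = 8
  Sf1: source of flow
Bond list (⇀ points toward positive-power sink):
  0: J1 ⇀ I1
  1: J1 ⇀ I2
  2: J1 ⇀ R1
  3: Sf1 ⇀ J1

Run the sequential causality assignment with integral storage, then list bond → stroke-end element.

#0 |I1
#1 |I2
#2 |J1
#3 |Sf1

β3 |Sf1  (Sf1: flow source, stroke at near end)
β0 |I1  (prefer integral on I1)
β1 |I2  (I2 outputs flow p/I2)
β2 |J1  (closing 0-jn rule on J1)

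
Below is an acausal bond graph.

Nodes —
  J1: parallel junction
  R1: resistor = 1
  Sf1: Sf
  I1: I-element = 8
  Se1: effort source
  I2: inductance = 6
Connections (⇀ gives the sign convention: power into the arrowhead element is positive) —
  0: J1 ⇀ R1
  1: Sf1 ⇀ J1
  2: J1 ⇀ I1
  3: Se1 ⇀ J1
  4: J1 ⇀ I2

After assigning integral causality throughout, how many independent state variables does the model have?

2  (I1, I2 all integral)

β1 stroke at Sf1  (Sf1 (Sf) sets flow on bond)
β3 stroke at J1  (Se1: effort source, stroke at far end)
β0 stroke at R1  (J1 effort already set via bond 3)
β2 stroke at I1  (common-e at J1 fixed by 3)
β4 stroke at I2  (common-e at J1 fixed by 3)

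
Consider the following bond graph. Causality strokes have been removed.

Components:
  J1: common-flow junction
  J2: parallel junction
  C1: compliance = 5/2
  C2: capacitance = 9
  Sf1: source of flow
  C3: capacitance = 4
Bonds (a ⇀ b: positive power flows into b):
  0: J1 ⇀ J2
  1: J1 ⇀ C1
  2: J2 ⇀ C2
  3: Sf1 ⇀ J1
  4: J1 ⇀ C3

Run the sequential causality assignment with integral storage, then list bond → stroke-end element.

bond 0 stroke→J1
bond 1 stroke→J1
bond 2 stroke→J2
bond 3 stroke→Sf1
bond 4 stroke→J1

β3 stroke→Sf1  (Sf1 fixes flow; stroke at Sf1)
β0 stroke→J1  (1-jn J1 has f-setter on 3)
β1 stroke→J1  (J1: bond 3 brought flow, rest push out)
β4 stroke→J1  (J1 flow already set via bond 3)
β2 stroke→J2  (closing 0-jn rule on J2)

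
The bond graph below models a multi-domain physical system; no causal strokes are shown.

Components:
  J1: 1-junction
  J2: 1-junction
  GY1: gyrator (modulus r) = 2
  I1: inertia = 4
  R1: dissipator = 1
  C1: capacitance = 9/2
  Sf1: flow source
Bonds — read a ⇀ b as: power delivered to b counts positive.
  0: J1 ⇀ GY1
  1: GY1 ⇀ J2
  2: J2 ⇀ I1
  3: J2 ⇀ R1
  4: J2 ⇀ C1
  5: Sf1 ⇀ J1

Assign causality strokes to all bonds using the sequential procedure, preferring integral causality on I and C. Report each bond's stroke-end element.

#0 →J1
#1 →J2
#2 →I1
#3 →J2
#4 →J2
#5 →Sf1

b5 stroke→Sf1  (Sf1 (Sf) sets flow on bond)
b0 stroke→J1  (common-f at J1 fixed by 5)
b1 stroke→J2  (GY1 both-in/both-out from 0)
b2 stroke→I1  (prefer integral on I1)
b3 stroke→J2  (common-f at J2 fixed by 2)
b4 stroke→J2  (common-f at J2 fixed by 2)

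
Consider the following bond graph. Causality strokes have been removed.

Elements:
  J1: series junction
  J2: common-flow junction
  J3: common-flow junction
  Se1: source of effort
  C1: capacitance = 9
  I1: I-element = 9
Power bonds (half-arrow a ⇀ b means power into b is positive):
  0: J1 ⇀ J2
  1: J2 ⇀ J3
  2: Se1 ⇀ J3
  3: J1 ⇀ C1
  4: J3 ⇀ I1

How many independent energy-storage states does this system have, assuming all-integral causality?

2  (C1, I1 all integral)

β2 stroke at J3  (Se1 (Se) sets effort on bond)
β3 stroke at J1  (C1 integral (e out))
β0 stroke at J2  (only one flow-in slot at J1)
β1 stroke at J3  (closing 1-jn rule on J2)
β4 stroke at I1  (J3: last free bond brings flow in)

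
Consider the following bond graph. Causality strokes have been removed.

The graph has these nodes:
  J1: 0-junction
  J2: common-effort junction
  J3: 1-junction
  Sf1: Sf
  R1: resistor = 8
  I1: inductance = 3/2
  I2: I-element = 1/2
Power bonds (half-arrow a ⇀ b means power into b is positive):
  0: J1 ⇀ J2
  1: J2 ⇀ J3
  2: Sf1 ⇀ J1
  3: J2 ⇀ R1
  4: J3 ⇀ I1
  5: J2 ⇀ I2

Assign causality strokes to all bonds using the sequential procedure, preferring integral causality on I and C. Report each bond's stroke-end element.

#0 stroke at J1
#1 stroke at J3
#2 stroke at Sf1
#3 stroke at J2
#4 stroke at I1
#5 stroke at I2

b2 stroke→Sf1  (source Sf1 imposes f)
b0 stroke→J1  (J1 needs exactly one e-in)
b4 stroke→I1  (I1 outputs flow p/I1)
b1 stroke→J3  (common-f at J3 fixed by 4)
b5 stroke→I2  (I2 outputs flow p/I2)
b3 stroke→J2  (J2: last free bond brings effort in)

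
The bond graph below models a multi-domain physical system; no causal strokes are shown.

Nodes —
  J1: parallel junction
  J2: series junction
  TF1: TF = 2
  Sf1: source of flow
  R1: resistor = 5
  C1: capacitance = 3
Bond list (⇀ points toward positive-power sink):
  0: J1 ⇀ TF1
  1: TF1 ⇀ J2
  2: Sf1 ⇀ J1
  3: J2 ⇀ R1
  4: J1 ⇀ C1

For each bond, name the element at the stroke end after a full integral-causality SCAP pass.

b0 |TF1
b1 |J2
b2 |Sf1
b3 |R1
b4 |J1

b2 stroke at Sf1  (Sf1: flow source, stroke at near end)
b4 stroke at J1  (C1 outputs effort q/C1)
b0 stroke at TF1  (common-e at J1 fixed by 4)
b1 stroke at J2  (through TF1, causality passes straight; one stroke at TF1)
b3 stroke at R1  (J2 needs exactly one f-in)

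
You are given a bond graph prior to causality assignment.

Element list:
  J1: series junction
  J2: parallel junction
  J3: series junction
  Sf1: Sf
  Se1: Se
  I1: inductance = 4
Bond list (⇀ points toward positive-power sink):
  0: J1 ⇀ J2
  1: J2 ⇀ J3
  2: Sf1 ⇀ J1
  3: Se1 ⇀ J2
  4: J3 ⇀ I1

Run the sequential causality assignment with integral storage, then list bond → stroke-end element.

#2 |Sf1  (source Sf1 imposes f)
#3 |J2  (Se1: effort source, stroke at far end)
#0 |J1  (J1: bond 2 brought flow, rest push out)
#1 |J3  (common-e at J2 fixed by 3)
#4 |I1  (J3 needs exactly one f-in)

#0 →J1
#1 →J3
#2 →Sf1
#3 →J2
#4 →I1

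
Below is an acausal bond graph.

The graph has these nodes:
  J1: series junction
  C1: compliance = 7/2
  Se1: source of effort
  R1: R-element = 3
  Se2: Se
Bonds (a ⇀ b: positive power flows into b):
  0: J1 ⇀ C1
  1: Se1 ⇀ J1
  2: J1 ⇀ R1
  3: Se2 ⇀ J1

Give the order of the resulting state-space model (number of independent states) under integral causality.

bond 1 |J1  (Se1 (Se) sets effort on bond)
bond 3 |J1  (Se2 fixes effort; stroke away)
bond 0 |J1  (C1 outputs effort q/C1)
bond 2 |R1  (J1 needs exactly one f-in)

1  (C1 all integral)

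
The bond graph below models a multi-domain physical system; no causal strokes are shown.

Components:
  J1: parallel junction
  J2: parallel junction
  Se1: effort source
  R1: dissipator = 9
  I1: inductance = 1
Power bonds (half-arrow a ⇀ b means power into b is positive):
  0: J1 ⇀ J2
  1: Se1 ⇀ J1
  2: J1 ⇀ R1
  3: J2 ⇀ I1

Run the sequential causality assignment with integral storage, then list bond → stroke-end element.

bond 1 |J1  (source Se1 imposes e)
bond 0 |J2  (common-e at J1 fixed by 1)
bond 2 |R1  (common-e at J1 fixed by 1)
bond 3 |I1  (J2 effort already set via bond 0)

b0 stroke at J2
b1 stroke at J1
b2 stroke at R1
b3 stroke at I1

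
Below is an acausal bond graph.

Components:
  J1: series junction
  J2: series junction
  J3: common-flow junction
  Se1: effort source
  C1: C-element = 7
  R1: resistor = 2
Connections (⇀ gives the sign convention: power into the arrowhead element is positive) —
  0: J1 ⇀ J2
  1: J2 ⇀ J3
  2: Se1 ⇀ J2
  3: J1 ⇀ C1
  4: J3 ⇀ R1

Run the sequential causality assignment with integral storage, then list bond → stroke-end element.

#2 |J2  (source Se1 imposes e)
#3 |J1  (prefer integral on C1)
#0 |J2  (closing 1-jn rule on J1)
#1 |J3  (only one flow-in slot at J2)
#4 |R1  (J3: last free bond brings flow in)

β0 |J2
β1 |J3
β2 |J2
β3 |J1
β4 |R1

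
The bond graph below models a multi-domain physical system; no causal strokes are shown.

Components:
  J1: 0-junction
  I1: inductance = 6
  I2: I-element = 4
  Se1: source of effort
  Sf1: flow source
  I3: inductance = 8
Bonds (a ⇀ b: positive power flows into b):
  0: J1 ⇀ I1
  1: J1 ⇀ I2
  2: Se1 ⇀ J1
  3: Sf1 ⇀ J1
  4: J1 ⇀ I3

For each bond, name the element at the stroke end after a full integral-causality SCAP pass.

#0 →I1
#1 →I2
#2 →J1
#3 →Sf1
#4 →I3

b2 stroke→J1  (source Se1 imposes e)
b3 stroke→Sf1  (Sf1: flow source, stroke at near end)
b0 stroke→I1  (common-e at J1 fixed by 2)
b1 stroke→I2  (J1: bond 2 brought effort, rest push out)
b4 stroke→I3  (J1: bond 2 brought effort, rest push out)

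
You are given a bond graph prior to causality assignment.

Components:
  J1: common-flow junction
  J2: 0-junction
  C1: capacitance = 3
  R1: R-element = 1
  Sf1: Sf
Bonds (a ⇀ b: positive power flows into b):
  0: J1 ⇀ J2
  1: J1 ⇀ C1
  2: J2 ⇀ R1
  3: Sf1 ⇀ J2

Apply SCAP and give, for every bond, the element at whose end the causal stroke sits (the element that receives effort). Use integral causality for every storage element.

b0 →J2
b1 →J1
b2 →R1
b3 →Sf1

bond 3 |Sf1  (Sf1 fixes flow; stroke at Sf1)
bond 1 |J1  (C1 outputs effort q/C1)
bond 0 |J2  (closing 1-jn rule on J1)
bond 2 |R1  (0-jn J2 has e-setter on 0)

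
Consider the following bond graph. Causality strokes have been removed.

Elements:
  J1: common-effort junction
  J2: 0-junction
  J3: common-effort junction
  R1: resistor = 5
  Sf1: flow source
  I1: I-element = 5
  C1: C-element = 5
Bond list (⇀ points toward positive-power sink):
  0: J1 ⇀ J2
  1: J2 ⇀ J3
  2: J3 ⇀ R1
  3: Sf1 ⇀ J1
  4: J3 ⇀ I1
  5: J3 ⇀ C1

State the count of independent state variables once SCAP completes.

2  (C1, I1 all integral)

b3 |Sf1  (Sf1 fixes flow; stroke at Sf1)
b0 |J1  (only one effort-in slot at J1)
b1 |J2  (J2 needs exactly one e-in)
b4 |I1  (I1 integral (f out))
b5 |J3  (prefer integral on C1)
b2 |R1  (0-jn J3 has e-setter on 5)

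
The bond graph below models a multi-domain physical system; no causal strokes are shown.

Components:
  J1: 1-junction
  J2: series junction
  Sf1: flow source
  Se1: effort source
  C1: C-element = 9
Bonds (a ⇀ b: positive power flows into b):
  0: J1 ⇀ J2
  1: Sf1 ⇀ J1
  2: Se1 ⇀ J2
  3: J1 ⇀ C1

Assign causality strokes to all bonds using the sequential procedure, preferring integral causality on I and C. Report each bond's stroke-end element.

b0 |J1
b1 |Sf1
b2 |J2
b3 |J1

b1 →Sf1  (source Sf1 imposes f)
b2 →J2  (Se1 (Se) sets effort on bond)
b0 →J1  (J1: bond 1 brought flow, rest push out)
b3 →J1  (common-f at J1 fixed by 1)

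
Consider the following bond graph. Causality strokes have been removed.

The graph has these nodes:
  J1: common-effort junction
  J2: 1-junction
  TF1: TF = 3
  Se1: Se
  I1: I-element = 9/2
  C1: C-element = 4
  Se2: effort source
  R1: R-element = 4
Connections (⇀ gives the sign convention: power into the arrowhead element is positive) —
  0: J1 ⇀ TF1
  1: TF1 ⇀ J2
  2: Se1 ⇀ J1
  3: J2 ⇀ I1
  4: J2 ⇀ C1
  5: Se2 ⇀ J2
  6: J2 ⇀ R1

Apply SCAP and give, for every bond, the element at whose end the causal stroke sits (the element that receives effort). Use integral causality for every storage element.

b0 stroke→TF1
b1 stroke→J2
b2 stroke→J1
b3 stroke→I1
b4 stroke→J2
b5 stroke→J2
b6 stroke→J2

β2 →J1  (Se1: effort source, stroke at far end)
β5 →J2  (Se2 fixes effort; stroke away)
β0 →TF1  (J1: bond 2 brought effort, rest push out)
β1 →J2  (TF1: transformer flips bond 0)
β3 →I1  (I1 outputs flow p/I1)
β4 →J2  (common-f at J2 fixed by 3)
β6 →J2  (J2: bond 3 brought flow, rest push out)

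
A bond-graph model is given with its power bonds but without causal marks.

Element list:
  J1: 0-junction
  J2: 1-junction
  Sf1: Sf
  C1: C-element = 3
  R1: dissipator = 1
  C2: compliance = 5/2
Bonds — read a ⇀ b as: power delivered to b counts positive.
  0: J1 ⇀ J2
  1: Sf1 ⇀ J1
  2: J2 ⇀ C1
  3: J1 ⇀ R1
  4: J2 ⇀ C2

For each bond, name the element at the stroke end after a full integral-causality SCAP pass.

bond 1 |Sf1  (Sf1 (Sf) sets flow on bond)
bond 2 |J2  (C1 integral (e out))
bond 4 |J2  (prefer integral on C2)
bond 0 |J1  (only one flow-in slot at J2)
bond 3 |R1  (0-jn J1 has e-setter on 0)

β0 stroke at J1
β1 stroke at Sf1
β2 stroke at J2
β3 stroke at R1
β4 stroke at J2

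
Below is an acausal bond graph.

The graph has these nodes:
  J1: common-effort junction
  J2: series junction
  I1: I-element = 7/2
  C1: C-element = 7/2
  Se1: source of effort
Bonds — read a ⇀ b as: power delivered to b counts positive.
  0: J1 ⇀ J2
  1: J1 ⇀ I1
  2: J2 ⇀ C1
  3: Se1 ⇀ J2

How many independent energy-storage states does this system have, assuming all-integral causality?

2  (C1, I1 all integral)

b3 →J2  (Se1 (Se) sets effort on bond)
b1 →I1  (prefer integral on I1)
b0 →J1  (only one effort-in slot at J1)
b2 →J2  (common-f at J2 fixed by 0)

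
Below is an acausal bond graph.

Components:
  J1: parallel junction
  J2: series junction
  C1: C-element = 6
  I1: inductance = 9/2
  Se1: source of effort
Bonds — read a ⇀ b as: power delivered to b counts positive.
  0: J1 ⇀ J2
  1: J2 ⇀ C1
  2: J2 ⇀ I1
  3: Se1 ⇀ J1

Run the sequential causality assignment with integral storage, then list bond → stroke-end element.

β0 |J2
β1 |J2
β2 |I1
β3 |J1

β3 stroke at J1  (Se1: effort source, stroke at far end)
β0 stroke at J2  (J1 effort already set via bond 3)
β1 stroke at J2  (prefer integral on C1)
β2 stroke at I1  (closing 1-jn rule on J2)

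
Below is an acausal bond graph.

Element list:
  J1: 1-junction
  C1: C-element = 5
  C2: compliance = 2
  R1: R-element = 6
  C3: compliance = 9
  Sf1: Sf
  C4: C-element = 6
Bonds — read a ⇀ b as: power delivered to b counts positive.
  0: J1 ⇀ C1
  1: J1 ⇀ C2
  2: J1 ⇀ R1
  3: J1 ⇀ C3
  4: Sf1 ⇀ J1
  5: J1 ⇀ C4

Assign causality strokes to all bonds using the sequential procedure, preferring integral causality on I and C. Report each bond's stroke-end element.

bond 4 stroke→Sf1  (Sf1: flow source, stroke at near end)
bond 0 stroke→J1  (common-f at J1 fixed by 4)
bond 1 stroke→J1  (J1: bond 4 brought flow, rest push out)
bond 2 stroke→J1  (J1: bond 4 brought flow, rest push out)
bond 3 stroke→J1  (1-jn J1 has f-setter on 4)
bond 5 stroke→J1  (common-f at J1 fixed by 4)

β0 →J1
β1 →J1
β2 →J1
β3 →J1
β4 →Sf1
β5 →J1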